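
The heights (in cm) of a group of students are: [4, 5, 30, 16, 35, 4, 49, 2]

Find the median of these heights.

10.5

Step 1: Sort the data in ascending order: [2, 4, 4, 5, 16, 30, 35, 49]
Step 2: The number of values is n = 8.
Step 3: Since n is even, the median is the average of positions 4 and 5:
  Median = (5 + 16) / 2 = 10.5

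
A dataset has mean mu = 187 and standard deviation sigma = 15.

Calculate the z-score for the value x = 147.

-2.6667

Step 1: Recall the z-score formula: z = (x - mu) / sigma
Step 2: Substitute values: z = (147 - 187) / 15
Step 3: z = -40 / 15 = -2.6667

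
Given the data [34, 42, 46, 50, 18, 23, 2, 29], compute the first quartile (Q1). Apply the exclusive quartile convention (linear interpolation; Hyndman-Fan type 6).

19.25

Step 1: Sort the data: [2, 18, 23, 29, 34, 42, 46, 50]
Step 2: n = 8
Step 3: Using the exclusive quartile method:
  Q1 = 19.25
  Q2 (median) = 31.5
  Q3 = 45
  IQR = Q3 - Q1 = 45 - 19.25 = 25.75
Step 4: Q1 = 19.25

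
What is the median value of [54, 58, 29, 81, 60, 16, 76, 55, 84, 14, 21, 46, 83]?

55

Step 1: Sort the data in ascending order: [14, 16, 21, 29, 46, 54, 55, 58, 60, 76, 81, 83, 84]
Step 2: The number of values is n = 13.
Step 3: Since n is odd, the median is the middle value at position 7: 55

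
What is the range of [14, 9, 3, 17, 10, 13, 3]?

14

Step 1: Identify the maximum value: max = 17
Step 2: Identify the minimum value: min = 3
Step 3: Range = max - min = 17 - 3 = 14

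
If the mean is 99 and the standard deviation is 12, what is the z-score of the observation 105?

0.5

Step 1: Recall the z-score formula: z = (x - mu) / sigma
Step 2: Substitute values: z = (105 - 99) / 12
Step 3: z = 6 / 12 = 0.5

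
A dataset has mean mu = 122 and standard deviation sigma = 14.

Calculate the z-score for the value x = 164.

3

Step 1: Recall the z-score formula: z = (x - mu) / sigma
Step 2: Substitute values: z = (164 - 122) / 14
Step 3: z = 42 / 14 = 3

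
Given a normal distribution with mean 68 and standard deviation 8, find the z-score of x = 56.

-1.5

Step 1: Recall the z-score formula: z = (x - mu) / sigma
Step 2: Substitute values: z = (56 - 68) / 8
Step 3: z = -12 / 8 = -1.5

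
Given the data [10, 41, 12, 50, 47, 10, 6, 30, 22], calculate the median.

22

Step 1: Sort the data in ascending order: [6, 10, 10, 12, 22, 30, 41, 47, 50]
Step 2: The number of values is n = 9.
Step 3: Since n is odd, the median is the middle value at position 5: 22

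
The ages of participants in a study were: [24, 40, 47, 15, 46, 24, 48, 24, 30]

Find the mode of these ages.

24

Step 1: Count the frequency of each value:
  15: appears 1 time(s)
  24: appears 3 time(s)
  30: appears 1 time(s)
  40: appears 1 time(s)
  46: appears 1 time(s)
  47: appears 1 time(s)
  48: appears 1 time(s)
Step 2: The value 24 appears most frequently (3 times).
Step 3: Mode = 24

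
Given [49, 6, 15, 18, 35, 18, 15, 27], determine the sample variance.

186.125

Step 1: Compute the mean: (49 + 6 + 15 + 18 + 35 + 18 + 15 + 27) / 8 = 22.875
Step 2: Compute squared deviations from the mean:
  (49 - 22.875)^2 = 682.5156
  (6 - 22.875)^2 = 284.7656
  (15 - 22.875)^2 = 62.0156
  (18 - 22.875)^2 = 23.7656
  (35 - 22.875)^2 = 147.0156
  (18 - 22.875)^2 = 23.7656
  (15 - 22.875)^2 = 62.0156
  (27 - 22.875)^2 = 17.0156
Step 3: Sum of squared deviations = 1302.875
Step 4: Sample variance = 1302.875 / 7 = 186.125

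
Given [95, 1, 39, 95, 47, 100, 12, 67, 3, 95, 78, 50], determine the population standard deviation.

35.6741

Step 1: Compute the mean: 56.8333
Step 2: Sum of squared deviations from the mean: 15271.6667
Step 3: Population variance = 15271.6667 / 12 = 1272.6389
Step 4: Standard deviation = sqrt(1272.6389) = 35.6741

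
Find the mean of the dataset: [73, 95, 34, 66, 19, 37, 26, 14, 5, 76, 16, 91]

46

Step 1: Sum all values: 73 + 95 + 34 + 66 + 19 + 37 + 26 + 14 + 5 + 76 + 16 + 91 = 552
Step 2: Count the number of values: n = 12
Step 3: Mean = sum / n = 552 / 12 = 46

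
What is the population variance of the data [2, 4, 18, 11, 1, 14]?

40.8889

Step 1: Compute the mean: (2 + 4 + 18 + 11 + 1 + 14) / 6 = 8.3333
Step 2: Compute squared deviations from the mean:
  (2 - 8.3333)^2 = 40.1111
  (4 - 8.3333)^2 = 18.7778
  (18 - 8.3333)^2 = 93.4444
  (11 - 8.3333)^2 = 7.1111
  (1 - 8.3333)^2 = 53.7778
  (14 - 8.3333)^2 = 32.1111
Step 3: Sum of squared deviations = 245.3333
Step 4: Population variance = 245.3333 / 6 = 40.8889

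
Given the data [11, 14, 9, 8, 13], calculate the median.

11

Step 1: Sort the data in ascending order: [8, 9, 11, 13, 14]
Step 2: The number of values is n = 5.
Step 3: Since n is odd, the median is the middle value at position 3: 11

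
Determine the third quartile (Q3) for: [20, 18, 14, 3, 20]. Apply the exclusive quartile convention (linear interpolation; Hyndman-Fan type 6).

20

Step 1: Sort the data: [3, 14, 18, 20, 20]
Step 2: n = 5
Step 3: Using the exclusive quartile method:
  Q1 = 8.5
  Q2 (median) = 18
  Q3 = 20
  IQR = Q3 - Q1 = 20 - 8.5 = 11.5
Step 4: Q3 = 20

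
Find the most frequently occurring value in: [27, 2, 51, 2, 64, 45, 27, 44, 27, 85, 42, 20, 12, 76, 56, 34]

27

Step 1: Count the frequency of each value:
  2: appears 2 time(s)
  12: appears 1 time(s)
  20: appears 1 time(s)
  27: appears 3 time(s)
  34: appears 1 time(s)
  42: appears 1 time(s)
  44: appears 1 time(s)
  45: appears 1 time(s)
  51: appears 1 time(s)
  56: appears 1 time(s)
  64: appears 1 time(s)
  76: appears 1 time(s)
  85: appears 1 time(s)
Step 2: The value 27 appears most frequently (3 times).
Step 3: Mode = 27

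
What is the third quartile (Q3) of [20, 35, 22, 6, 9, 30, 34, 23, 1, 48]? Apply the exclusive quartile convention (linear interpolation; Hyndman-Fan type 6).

34.25

Step 1: Sort the data: [1, 6, 9, 20, 22, 23, 30, 34, 35, 48]
Step 2: n = 10
Step 3: Using the exclusive quartile method:
  Q1 = 8.25
  Q2 (median) = 22.5
  Q3 = 34.25
  IQR = Q3 - Q1 = 34.25 - 8.25 = 26
Step 4: Q3 = 34.25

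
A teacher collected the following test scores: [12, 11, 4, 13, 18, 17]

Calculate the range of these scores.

14

Step 1: Identify the maximum value: max = 18
Step 2: Identify the minimum value: min = 4
Step 3: Range = max - min = 18 - 4 = 14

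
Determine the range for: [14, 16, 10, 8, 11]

8

Step 1: Identify the maximum value: max = 16
Step 2: Identify the minimum value: min = 8
Step 3: Range = max - min = 16 - 8 = 8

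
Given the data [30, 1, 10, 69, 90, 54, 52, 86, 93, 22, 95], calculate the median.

54

Step 1: Sort the data in ascending order: [1, 10, 22, 30, 52, 54, 69, 86, 90, 93, 95]
Step 2: The number of values is n = 11.
Step 3: Since n is odd, the median is the middle value at position 6: 54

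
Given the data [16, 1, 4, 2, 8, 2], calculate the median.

3

Step 1: Sort the data in ascending order: [1, 2, 2, 4, 8, 16]
Step 2: The number of values is n = 6.
Step 3: Since n is even, the median is the average of positions 3 and 4:
  Median = (2 + 4) / 2 = 3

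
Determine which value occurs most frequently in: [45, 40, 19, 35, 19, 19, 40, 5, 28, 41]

19

Step 1: Count the frequency of each value:
  5: appears 1 time(s)
  19: appears 3 time(s)
  28: appears 1 time(s)
  35: appears 1 time(s)
  40: appears 2 time(s)
  41: appears 1 time(s)
  45: appears 1 time(s)
Step 2: The value 19 appears most frequently (3 times).
Step 3: Mode = 19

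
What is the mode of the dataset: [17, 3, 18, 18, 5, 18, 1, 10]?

18

Step 1: Count the frequency of each value:
  1: appears 1 time(s)
  3: appears 1 time(s)
  5: appears 1 time(s)
  10: appears 1 time(s)
  17: appears 1 time(s)
  18: appears 3 time(s)
Step 2: The value 18 appears most frequently (3 times).
Step 3: Mode = 18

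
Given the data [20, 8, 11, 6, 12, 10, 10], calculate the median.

10

Step 1: Sort the data in ascending order: [6, 8, 10, 10, 11, 12, 20]
Step 2: The number of values is n = 7.
Step 3: Since n is odd, the median is the middle value at position 4: 10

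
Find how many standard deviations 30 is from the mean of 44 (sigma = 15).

-0.9333

Step 1: Recall the z-score formula: z = (x - mu) / sigma
Step 2: Substitute values: z = (30 - 44) / 15
Step 3: z = -14 / 15 = -0.9333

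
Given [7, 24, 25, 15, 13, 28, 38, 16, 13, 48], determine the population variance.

144.81

Step 1: Compute the mean: (7 + 24 + 25 + 15 + 13 + 28 + 38 + 16 + 13 + 48) / 10 = 22.7
Step 2: Compute squared deviations from the mean:
  (7 - 22.7)^2 = 246.49
  (24 - 22.7)^2 = 1.69
  (25 - 22.7)^2 = 5.29
  (15 - 22.7)^2 = 59.29
  (13 - 22.7)^2 = 94.09
  (28 - 22.7)^2 = 28.09
  (38 - 22.7)^2 = 234.09
  (16 - 22.7)^2 = 44.89
  (13 - 22.7)^2 = 94.09
  (48 - 22.7)^2 = 640.09
Step 3: Sum of squared deviations = 1448.1
Step 4: Population variance = 1448.1 / 10 = 144.81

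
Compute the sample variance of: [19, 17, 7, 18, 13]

24.2

Step 1: Compute the mean: (19 + 17 + 7 + 18 + 13) / 5 = 14.8
Step 2: Compute squared deviations from the mean:
  (19 - 14.8)^2 = 17.64
  (17 - 14.8)^2 = 4.84
  (7 - 14.8)^2 = 60.84
  (18 - 14.8)^2 = 10.24
  (13 - 14.8)^2 = 3.24
Step 3: Sum of squared deviations = 96.8
Step 4: Sample variance = 96.8 / 4 = 24.2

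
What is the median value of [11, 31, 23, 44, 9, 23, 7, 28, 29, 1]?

23

Step 1: Sort the data in ascending order: [1, 7, 9, 11, 23, 23, 28, 29, 31, 44]
Step 2: The number of values is n = 10.
Step 3: Since n is even, the median is the average of positions 5 and 6:
  Median = (23 + 23) / 2 = 23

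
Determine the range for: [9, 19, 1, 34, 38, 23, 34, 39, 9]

38

Step 1: Identify the maximum value: max = 39
Step 2: Identify the minimum value: min = 1
Step 3: Range = max - min = 39 - 1 = 38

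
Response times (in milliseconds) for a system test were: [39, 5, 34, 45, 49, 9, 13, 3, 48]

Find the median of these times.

34

Step 1: Sort the data in ascending order: [3, 5, 9, 13, 34, 39, 45, 48, 49]
Step 2: The number of values is n = 9.
Step 3: Since n is odd, the median is the middle value at position 5: 34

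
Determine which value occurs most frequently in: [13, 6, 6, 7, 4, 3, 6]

6

Step 1: Count the frequency of each value:
  3: appears 1 time(s)
  4: appears 1 time(s)
  6: appears 3 time(s)
  7: appears 1 time(s)
  13: appears 1 time(s)
Step 2: The value 6 appears most frequently (3 times).
Step 3: Mode = 6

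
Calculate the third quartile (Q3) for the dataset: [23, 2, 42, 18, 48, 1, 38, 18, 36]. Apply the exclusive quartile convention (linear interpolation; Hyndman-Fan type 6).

40

Step 1: Sort the data: [1, 2, 18, 18, 23, 36, 38, 42, 48]
Step 2: n = 9
Step 3: Using the exclusive quartile method:
  Q1 = 10
  Q2 (median) = 23
  Q3 = 40
  IQR = Q3 - Q1 = 40 - 10 = 30
Step 4: Q3 = 40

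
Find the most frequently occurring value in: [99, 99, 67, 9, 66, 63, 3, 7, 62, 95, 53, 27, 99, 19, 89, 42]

99

Step 1: Count the frequency of each value:
  3: appears 1 time(s)
  7: appears 1 time(s)
  9: appears 1 time(s)
  19: appears 1 time(s)
  27: appears 1 time(s)
  42: appears 1 time(s)
  53: appears 1 time(s)
  62: appears 1 time(s)
  63: appears 1 time(s)
  66: appears 1 time(s)
  67: appears 1 time(s)
  89: appears 1 time(s)
  95: appears 1 time(s)
  99: appears 3 time(s)
Step 2: The value 99 appears most frequently (3 times).
Step 3: Mode = 99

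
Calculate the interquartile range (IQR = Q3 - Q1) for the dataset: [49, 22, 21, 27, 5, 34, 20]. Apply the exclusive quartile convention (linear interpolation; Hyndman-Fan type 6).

14

Step 1: Sort the data: [5, 20, 21, 22, 27, 34, 49]
Step 2: n = 7
Step 3: Using the exclusive quartile method:
  Q1 = 20
  Q2 (median) = 22
  Q3 = 34
  IQR = Q3 - Q1 = 34 - 20 = 14
Step 4: IQR = 14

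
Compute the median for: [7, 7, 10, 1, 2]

7

Step 1: Sort the data in ascending order: [1, 2, 7, 7, 10]
Step 2: The number of values is n = 5.
Step 3: Since n is odd, the median is the middle value at position 3: 7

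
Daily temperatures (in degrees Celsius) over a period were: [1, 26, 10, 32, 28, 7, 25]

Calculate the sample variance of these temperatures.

146.9524

Step 1: Compute the mean: (1 + 26 + 10 + 32 + 28 + 7 + 25) / 7 = 18.4286
Step 2: Compute squared deviations from the mean:
  (1 - 18.4286)^2 = 303.7551
  (26 - 18.4286)^2 = 57.3265
  (10 - 18.4286)^2 = 71.0408
  (32 - 18.4286)^2 = 184.1837
  (28 - 18.4286)^2 = 91.6122
  (7 - 18.4286)^2 = 130.6122
  (25 - 18.4286)^2 = 43.1837
Step 3: Sum of squared deviations = 881.7143
Step 4: Sample variance = 881.7143 / 6 = 146.9524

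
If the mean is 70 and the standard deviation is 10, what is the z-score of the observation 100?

3

Step 1: Recall the z-score formula: z = (x - mu) / sigma
Step 2: Substitute values: z = (100 - 70) / 10
Step 3: z = 30 / 10 = 3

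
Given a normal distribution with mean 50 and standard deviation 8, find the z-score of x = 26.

-3

Step 1: Recall the z-score formula: z = (x - mu) / sigma
Step 2: Substitute values: z = (26 - 50) / 8
Step 3: z = -24 / 8 = -3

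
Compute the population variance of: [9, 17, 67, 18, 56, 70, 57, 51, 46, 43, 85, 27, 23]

508.6391

Step 1: Compute the mean: (9 + 17 + 67 + 18 + 56 + 70 + 57 + 51 + 46 + 43 + 85 + 27 + 23) / 13 = 43.7692
Step 2: Compute squared deviations from the mean:
  (9 - 43.7692)^2 = 1208.8994
  (17 - 43.7692)^2 = 716.5917
  (67 - 43.7692)^2 = 539.6686
  (18 - 43.7692)^2 = 664.0533
  (56 - 43.7692)^2 = 149.5917
  (70 - 43.7692)^2 = 688.0533
  (57 - 43.7692)^2 = 175.0533
  (51 - 43.7692)^2 = 52.284
  (46 - 43.7692)^2 = 4.9763
  (43 - 43.7692)^2 = 0.5917
  (85 - 43.7692)^2 = 1699.9763
  (27 - 43.7692)^2 = 281.2071
  (23 - 43.7692)^2 = 431.3609
Step 3: Sum of squared deviations = 6612.3077
Step 4: Population variance = 6612.3077 / 13 = 508.6391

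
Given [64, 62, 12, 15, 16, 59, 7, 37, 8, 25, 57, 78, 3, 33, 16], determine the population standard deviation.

24.0865

Step 1: Compute the mean: 32.8
Step 2: Sum of squared deviations from the mean: 8702.4
Step 3: Population variance = 8702.4 / 15 = 580.16
Step 4: Standard deviation = sqrt(580.16) = 24.0865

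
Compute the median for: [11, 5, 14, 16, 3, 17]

12.5

Step 1: Sort the data in ascending order: [3, 5, 11, 14, 16, 17]
Step 2: The number of values is n = 6.
Step 3: Since n is even, the median is the average of positions 3 and 4:
  Median = (11 + 14) / 2 = 12.5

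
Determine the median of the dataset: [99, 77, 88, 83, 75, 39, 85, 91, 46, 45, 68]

77

Step 1: Sort the data in ascending order: [39, 45, 46, 68, 75, 77, 83, 85, 88, 91, 99]
Step 2: The number of values is n = 11.
Step 3: Since n is odd, the median is the middle value at position 6: 77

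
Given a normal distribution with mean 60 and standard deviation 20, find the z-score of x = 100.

2

Step 1: Recall the z-score formula: z = (x - mu) / sigma
Step 2: Substitute values: z = (100 - 60) / 20
Step 3: z = 40 / 20 = 2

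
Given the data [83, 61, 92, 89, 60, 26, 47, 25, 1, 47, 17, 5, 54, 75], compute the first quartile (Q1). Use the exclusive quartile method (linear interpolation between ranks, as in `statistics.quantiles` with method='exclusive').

23

Step 1: Sort the data: [1, 5, 17, 25, 26, 47, 47, 54, 60, 61, 75, 83, 89, 92]
Step 2: n = 14
Step 3: Using the exclusive quartile method:
  Q1 = 23
  Q2 (median) = 50.5
  Q3 = 77
  IQR = Q3 - Q1 = 77 - 23 = 54
Step 4: Q1 = 23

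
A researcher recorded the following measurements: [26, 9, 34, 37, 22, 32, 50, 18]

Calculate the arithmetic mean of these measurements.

28.5

Step 1: Sum all values: 26 + 9 + 34 + 37 + 22 + 32 + 50 + 18 = 228
Step 2: Count the number of values: n = 8
Step 3: Mean = sum / n = 228 / 8 = 28.5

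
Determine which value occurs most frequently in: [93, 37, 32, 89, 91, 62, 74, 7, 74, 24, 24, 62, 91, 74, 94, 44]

74

Step 1: Count the frequency of each value:
  7: appears 1 time(s)
  24: appears 2 time(s)
  32: appears 1 time(s)
  37: appears 1 time(s)
  44: appears 1 time(s)
  62: appears 2 time(s)
  74: appears 3 time(s)
  89: appears 1 time(s)
  91: appears 2 time(s)
  93: appears 1 time(s)
  94: appears 1 time(s)
Step 2: The value 74 appears most frequently (3 times).
Step 3: Mode = 74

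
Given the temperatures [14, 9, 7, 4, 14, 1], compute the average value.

8.1667

Step 1: Sum all values: 14 + 9 + 7 + 4 + 14 + 1 = 49
Step 2: Count the number of values: n = 6
Step 3: Mean = sum / n = 49 / 6 = 8.1667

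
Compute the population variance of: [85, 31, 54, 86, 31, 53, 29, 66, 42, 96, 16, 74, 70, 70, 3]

711.7956

Step 1: Compute the mean: (85 + 31 + 54 + 86 + 31 + 53 + 29 + 66 + 42 + 96 + 16 + 74 + 70 + 70 + 3) / 15 = 53.7333
Step 2: Compute squared deviations from the mean:
  (85 - 53.7333)^2 = 977.6044
  (31 - 53.7333)^2 = 516.8044
  (54 - 53.7333)^2 = 0.0711
  (86 - 53.7333)^2 = 1041.1378
  (31 - 53.7333)^2 = 516.8044
  (53 - 53.7333)^2 = 0.5378
  (29 - 53.7333)^2 = 611.7378
  (66 - 53.7333)^2 = 150.4711
  (42 - 53.7333)^2 = 137.6711
  (96 - 53.7333)^2 = 1786.4711
  (16 - 53.7333)^2 = 1423.8044
  (74 - 53.7333)^2 = 410.7378
  (70 - 53.7333)^2 = 264.6044
  (70 - 53.7333)^2 = 264.6044
  (3 - 53.7333)^2 = 2573.8711
Step 3: Sum of squared deviations = 10676.9333
Step 4: Population variance = 10676.9333 / 15 = 711.7956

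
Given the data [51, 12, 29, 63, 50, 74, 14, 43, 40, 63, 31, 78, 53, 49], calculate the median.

49.5

Step 1: Sort the data in ascending order: [12, 14, 29, 31, 40, 43, 49, 50, 51, 53, 63, 63, 74, 78]
Step 2: The number of values is n = 14.
Step 3: Since n is even, the median is the average of positions 7 and 8:
  Median = (49 + 50) / 2 = 49.5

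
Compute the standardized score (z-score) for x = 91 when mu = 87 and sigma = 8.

0.5

Step 1: Recall the z-score formula: z = (x - mu) / sigma
Step 2: Substitute values: z = (91 - 87) / 8
Step 3: z = 4 / 8 = 0.5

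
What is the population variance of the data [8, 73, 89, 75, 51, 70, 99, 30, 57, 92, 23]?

812.595

Step 1: Compute the mean: (8 + 73 + 89 + 75 + 51 + 70 + 99 + 30 + 57 + 92 + 23) / 11 = 60.6364
Step 2: Compute squared deviations from the mean:
  (8 - 60.6364)^2 = 2770.5868
  (73 - 60.6364)^2 = 152.8595
  (89 - 60.6364)^2 = 804.4959
  (75 - 60.6364)^2 = 206.314
  (51 - 60.6364)^2 = 92.8595
  (70 - 60.6364)^2 = 87.6777
  (99 - 60.6364)^2 = 1471.7686
  (30 - 60.6364)^2 = 938.5868
  (57 - 60.6364)^2 = 13.2231
  (92 - 60.6364)^2 = 983.6777
  (23 - 60.6364)^2 = 1416.4959
Step 3: Sum of squared deviations = 8938.5455
Step 4: Population variance = 8938.5455 / 11 = 812.595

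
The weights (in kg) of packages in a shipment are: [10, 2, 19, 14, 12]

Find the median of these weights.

12

Step 1: Sort the data in ascending order: [2, 10, 12, 14, 19]
Step 2: The number of values is n = 5.
Step 3: Since n is odd, the median is the middle value at position 3: 12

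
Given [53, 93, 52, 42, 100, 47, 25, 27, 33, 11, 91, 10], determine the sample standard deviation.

31.1283

Step 1: Compute the mean: 48.6667
Step 2: Sum of squared deviations from the mean: 10658.6667
Step 3: Sample variance = 10658.6667 / 11 = 968.9697
Step 4: Standard deviation = sqrt(968.9697) = 31.1283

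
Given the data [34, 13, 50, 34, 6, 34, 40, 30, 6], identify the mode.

34

Step 1: Count the frequency of each value:
  6: appears 2 time(s)
  13: appears 1 time(s)
  30: appears 1 time(s)
  34: appears 3 time(s)
  40: appears 1 time(s)
  50: appears 1 time(s)
Step 2: The value 34 appears most frequently (3 times).
Step 3: Mode = 34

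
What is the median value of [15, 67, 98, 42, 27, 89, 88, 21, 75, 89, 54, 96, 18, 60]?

63.5

Step 1: Sort the data in ascending order: [15, 18, 21, 27, 42, 54, 60, 67, 75, 88, 89, 89, 96, 98]
Step 2: The number of values is n = 14.
Step 3: Since n is even, the median is the average of positions 7 and 8:
  Median = (60 + 67) / 2 = 63.5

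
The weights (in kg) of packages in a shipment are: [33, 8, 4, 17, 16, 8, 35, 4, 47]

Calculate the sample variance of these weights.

242.6111

Step 1: Compute the mean: (33 + 8 + 4 + 17 + 16 + 8 + 35 + 4 + 47) / 9 = 19.1111
Step 2: Compute squared deviations from the mean:
  (33 - 19.1111)^2 = 192.9012
  (8 - 19.1111)^2 = 123.4568
  (4 - 19.1111)^2 = 228.3457
  (17 - 19.1111)^2 = 4.4568
  (16 - 19.1111)^2 = 9.679
  (8 - 19.1111)^2 = 123.4568
  (35 - 19.1111)^2 = 252.4568
  (4 - 19.1111)^2 = 228.3457
  (47 - 19.1111)^2 = 777.7901
Step 3: Sum of squared deviations = 1940.8889
Step 4: Sample variance = 1940.8889 / 8 = 242.6111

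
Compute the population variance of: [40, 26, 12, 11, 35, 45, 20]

155.4286

Step 1: Compute the mean: (40 + 26 + 12 + 11 + 35 + 45 + 20) / 7 = 27
Step 2: Compute squared deviations from the mean:
  (40 - 27)^2 = 169
  (26 - 27)^2 = 1
  (12 - 27)^2 = 225
  (11 - 27)^2 = 256
  (35 - 27)^2 = 64
  (45 - 27)^2 = 324
  (20 - 27)^2 = 49
Step 3: Sum of squared deviations = 1088
Step 4: Population variance = 1088 / 7 = 155.4286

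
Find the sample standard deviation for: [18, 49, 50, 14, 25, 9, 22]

16.4085

Step 1: Compute the mean: 26.7143
Step 2: Sum of squared deviations from the mean: 1615.4286
Step 3: Sample variance = 1615.4286 / 6 = 269.2381
Step 4: Standard deviation = sqrt(269.2381) = 16.4085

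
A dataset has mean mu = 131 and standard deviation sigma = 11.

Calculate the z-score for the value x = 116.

-1.3636

Step 1: Recall the z-score formula: z = (x - mu) / sigma
Step 2: Substitute values: z = (116 - 131) / 11
Step 3: z = -15 / 11 = -1.3636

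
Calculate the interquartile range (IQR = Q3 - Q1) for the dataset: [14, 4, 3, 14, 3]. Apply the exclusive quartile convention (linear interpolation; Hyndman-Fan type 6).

11

Step 1: Sort the data: [3, 3, 4, 14, 14]
Step 2: n = 5
Step 3: Using the exclusive quartile method:
  Q1 = 3
  Q2 (median) = 4
  Q3 = 14
  IQR = Q3 - Q1 = 14 - 3 = 11
Step 4: IQR = 11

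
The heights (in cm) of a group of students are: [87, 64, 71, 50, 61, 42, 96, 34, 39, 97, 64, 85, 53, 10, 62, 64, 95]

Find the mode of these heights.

64

Step 1: Count the frequency of each value:
  10: appears 1 time(s)
  34: appears 1 time(s)
  39: appears 1 time(s)
  42: appears 1 time(s)
  50: appears 1 time(s)
  53: appears 1 time(s)
  61: appears 1 time(s)
  62: appears 1 time(s)
  64: appears 3 time(s)
  71: appears 1 time(s)
  85: appears 1 time(s)
  87: appears 1 time(s)
  95: appears 1 time(s)
  96: appears 1 time(s)
  97: appears 1 time(s)
Step 2: The value 64 appears most frequently (3 times).
Step 3: Mode = 64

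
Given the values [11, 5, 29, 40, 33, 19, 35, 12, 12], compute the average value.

21.7778

Step 1: Sum all values: 11 + 5 + 29 + 40 + 33 + 19 + 35 + 12 + 12 = 196
Step 2: Count the number of values: n = 9
Step 3: Mean = sum / n = 196 / 9 = 21.7778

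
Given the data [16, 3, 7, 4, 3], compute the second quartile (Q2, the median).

4

Step 1: Sort the data: [3, 3, 4, 7, 16]
Step 2: n = 5
Step 3: Q2 is the median. Since n is odd, it is the middle value at position 3: 4
Step 4: Q2 = 4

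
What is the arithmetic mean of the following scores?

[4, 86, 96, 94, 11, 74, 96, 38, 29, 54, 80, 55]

59.75

Step 1: Sum all values: 4 + 86 + 96 + 94 + 11 + 74 + 96 + 38 + 29 + 54 + 80 + 55 = 717
Step 2: Count the number of values: n = 12
Step 3: Mean = sum / n = 717 / 12 = 59.75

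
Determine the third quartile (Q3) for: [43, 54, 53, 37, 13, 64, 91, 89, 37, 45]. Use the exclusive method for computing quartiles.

70.25

Step 1: Sort the data: [13, 37, 37, 43, 45, 53, 54, 64, 89, 91]
Step 2: n = 10
Step 3: Using the exclusive quartile method:
  Q1 = 37
  Q2 (median) = 49
  Q3 = 70.25
  IQR = Q3 - Q1 = 70.25 - 37 = 33.25
Step 4: Q3 = 70.25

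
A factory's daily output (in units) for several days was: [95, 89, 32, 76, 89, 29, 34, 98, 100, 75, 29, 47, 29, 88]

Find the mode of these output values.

29

Step 1: Count the frequency of each value:
  29: appears 3 time(s)
  32: appears 1 time(s)
  34: appears 1 time(s)
  47: appears 1 time(s)
  75: appears 1 time(s)
  76: appears 1 time(s)
  88: appears 1 time(s)
  89: appears 2 time(s)
  95: appears 1 time(s)
  98: appears 1 time(s)
  100: appears 1 time(s)
Step 2: The value 29 appears most frequently (3 times).
Step 3: Mode = 29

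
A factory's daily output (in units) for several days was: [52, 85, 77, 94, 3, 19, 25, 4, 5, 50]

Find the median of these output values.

37.5

Step 1: Sort the data in ascending order: [3, 4, 5, 19, 25, 50, 52, 77, 85, 94]
Step 2: The number of values is n = 10.
Step 3: Since n is even, the median is the average of positions 5 and 6:
  Median = (25 + 50) / 2 = 37.5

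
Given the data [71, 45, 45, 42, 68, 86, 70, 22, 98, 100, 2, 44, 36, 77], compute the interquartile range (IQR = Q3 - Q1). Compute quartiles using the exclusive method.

38.75

Step 1: Sort the data: [2, 22, 36, 42, 44, 45, 45, 68, 70, 71, 77, 86, 98, 100]
Step 2: n = 14
Step 3: Using the exclusive quartile method:
  Q1 = 40.5
  Q2 (median) = 56.5
  Q3 = 79.25
  IQR = Q3 - Q1 = 79.25 - 40.5 = 38.75
Step 4: IQR = 38.75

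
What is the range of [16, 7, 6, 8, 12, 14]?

10

Step 1: Identify the maximum value: max = 16
Step 2: Identify the minimum value: min = 6
Step 3: Range = max - min = 16 - 6 = 10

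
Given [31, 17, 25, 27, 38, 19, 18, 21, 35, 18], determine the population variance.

52.29

Step 1: Compute the mean: (31 + 17 + 25 + 27 + 38 + 19 + 18 + 21 + 35 + 18) / 10 = 24.9
Step 2: Compute squared deviations from the mean:
  (31 - 24.9)^2 = 37.21
  (17 - 24.9)^2 = 62.41
  (25 - 24.9)^2 = 0.01
  (27 - 24.9)^2 = 4.41
  (38 - 24.9)^2 = 171.61
  (19 - 24.9)^2 = 34.81
  (18 - 24.9)^2 = 47.61
  (21 - 24.9)^2 = 15.21
  (35 - 24.9)^2 = 102.01
  (18 - 24.9)^2 = 47.61
Step 3: Sum of squared deviations = 522.9
Step 4: Population variance = 522.9 / 10 = 52.29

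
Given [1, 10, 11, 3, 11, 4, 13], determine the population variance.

19.3878

Step 1: Compute the mean: (1 + 10 + 11 + 3 + 11 + 4 + 13) / 7 = 7.5714
Step 2: Compute squared deviations from the mean:
  (1 - 7.5714)^2 = 43.1837
  (10 - 7.5714)^2 = 5.898
  (11 - 7.5714)^2 = 11.7551
  (3 - 7.5714)^2 = 20.898
  (11 - 7.5714)^2 = 11.7551
  (4 - 7.5714)^2 = 12.7551
  (13 - 7.5714)^2 = 29.4694
Step 3: Sum of squared deviations = 135.7143
Step 4: Population variance = 135.7143 / 7 = 19.3878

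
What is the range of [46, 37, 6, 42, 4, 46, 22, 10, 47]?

43

Step 1: Identify the maximum value: max = 47
Step 2: Identify the minimum value: min = 4
Step 3: Range = max - min = 47 - 4 = 43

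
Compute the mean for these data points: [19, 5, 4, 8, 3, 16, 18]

10.4286

Step 1: Sum all values: 19 + 5 + 4 + 8 + 3 + 16 + 18 = 73
Step 2: Count the number of values: n = 7
Step 3: Mean = sum / n = 73 / 7 = 10.4286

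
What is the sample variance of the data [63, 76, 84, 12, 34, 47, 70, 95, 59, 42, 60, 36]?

551.7273

Step 1: Compute the mean: (63 + 76 + 84 + 12 + 34 + 47 + 70 + 95 + 59 + 42 + 60 + 36) / 12 = 56.5
Step 2: Compute squared deviations from the mean:
  (63 - 56.5)^2 = 42.25
  (76 - 56.5)^2 = 380.25
  (84 - 56.5)^2 = 756.25
  (12 - 56.5)^2 = 1980.25
  (34 - 56.5)^2 = 506.25
  (47 - 56.5)^2 = 90.25
  (70 - 56.5)^2 = 182.25
  (95 - 56.5)^2 = 1482.25
  (59 - 56.5)^2 = 6.25
  (42 - 56.5)^2 = 210.25
  (60 - 56.5)^2 = 12.25
  (36 - 56.5)^2 = 420.25
Step 3: Sum of squared deviations = 6069
Step 4: Sample variance = 6069 / 11 = 551.7273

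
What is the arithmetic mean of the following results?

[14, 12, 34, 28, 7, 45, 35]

25

Step 1: Sum all values: 14 + 12 + 34 + 28 + 7 + 45 + 35 = 175
Step 2: Count the number of values: n = 7
Step 3: Mean = sum / n = 175 / 7 = 25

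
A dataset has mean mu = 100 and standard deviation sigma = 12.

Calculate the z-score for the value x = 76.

-2

Step 1: Recall the z-score formula: z = (x - mu) / sigma
Step 2: Substitute values: z = (76 - 100) / 12
Step 3: z = -24 / 12 = -2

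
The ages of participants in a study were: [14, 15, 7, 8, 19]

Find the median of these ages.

14

Step 1: Sort the data in ascending order: [7, 8, 14, 15, 19]
Step 2: The number of values is n = 5.
Step 3: Since n is odd, the median is the middle value at position 3: 14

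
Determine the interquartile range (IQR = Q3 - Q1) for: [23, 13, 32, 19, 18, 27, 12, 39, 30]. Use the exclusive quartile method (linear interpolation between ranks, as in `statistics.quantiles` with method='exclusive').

15.5

Step 1: Sort the data: [12, 13, 18, 19, 23, 27, 30, 32, 39]
Step 2: n = 9
Step 3: Using the exclusive quartile method:
  Q1 = 15.5
  Q2 (median) = 23
  Q3 = 31
  IQR = Q3 - Q1 = 31 - 15.5 = 15.5
Step 4: IQR = 15.5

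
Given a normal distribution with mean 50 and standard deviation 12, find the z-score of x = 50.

0

Step 1: Recall the z-score formula: z = (x - mu) / sigma
Step 2: Substitute values: z = (50 - 50) / 12
Step 3: z = 0 / 12 = 0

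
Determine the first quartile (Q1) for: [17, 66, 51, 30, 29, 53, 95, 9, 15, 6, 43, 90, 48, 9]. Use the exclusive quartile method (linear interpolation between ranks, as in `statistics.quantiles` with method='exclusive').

13.5

Step 1: Sort the data: [6, 9, 9, 15, 17, 29, 30, 43, 48, 51, 53, 66, 90, 95]
Step 2: n = 14
Step 3: Using the exclusive quartile method:
  Q1 = 13.5
  Q2 (median) = 36.5
  Q3 = 56.25
  IQR = Q3 - Q1 = 56.25 - 13.5 = 42.75
Step 4: Q1 = 13.5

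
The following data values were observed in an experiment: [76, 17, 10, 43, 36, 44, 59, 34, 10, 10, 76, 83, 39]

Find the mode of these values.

10

Step 1: Count the frequency of each value:
  10: appears 3 time(s)
  17: appears 1 time(s)
  34: appears 1 time(s)
  36: appears 1 time(s)
  39: appears 1 time(s)
  43: appears 1 time(s)
  44: appears 1 time(s)
  59: appears 1 time(s)
  76: appears 2 time(s)
  83: appears 1 time(s)
Step 2: The value 10 appears most frequently (3 times).
Step 3: Mode = 10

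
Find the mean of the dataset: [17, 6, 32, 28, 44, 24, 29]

25.7143

Step 1: Sum all values: 17 + 6 + 32 + 28 + 44 + 24 + 29 = 180
Step 2: Count the number of values: n = 7
Step 3: Mean = sum / n = 180 / 7 = 25.7143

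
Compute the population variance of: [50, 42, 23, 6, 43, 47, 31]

211.6735

Step 1: Compute the mean: (50 + 42 + 23 + 6 + 43 + 47 + 31) / 7 = 34.5714
Step 2: Compute squared deviations from the mean:
  (50 - 34.5714)^2 = 238.0408
  (42 - 34.5714)^2 = 55.1837
  (23 - 34.5714)^2 = 133.898
  (6 - 34.5714)^2 = 816.3265
  (43 - 34.5714)^2 = 71.0408
  (47 - 34.5714)^2 = 154.4694
  (31 - 34.5714)^2 = 12.7551
Step 3: Sum of squared deviations = 1481.7143
Step 4: Population variance = 1481.7143 / 7 = 211.6735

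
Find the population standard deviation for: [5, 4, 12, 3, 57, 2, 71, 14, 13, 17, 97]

31.1005

Step 1: Compute the mean: 26.8182
Step 2: Sum of squared deviations from the mean: 10639.6364
Step 3: Population variance = 10639.6364 / 11 = 967.2397
Step 4: Standard deviation = sqrt(967.2397) = 31.1005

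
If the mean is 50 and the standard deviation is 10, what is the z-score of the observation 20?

-3

Step 1: Recall the z-score formula: z = (x - mu) / sigma
Step 2: Substitute values: z = (20 - 50) / 10
Step 3: z = -30 / 10 = -3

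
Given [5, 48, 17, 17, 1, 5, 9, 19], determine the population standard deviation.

13.8964

Step 1: Compute the mean: 15.125
Step 2: Sum of squared deviations from the mean: 1544.875
Step 3: Population variance = 1544.875 / 8 = 193.1094
Step 4: Standard deviation = sqrt(193.1094) = 13.8964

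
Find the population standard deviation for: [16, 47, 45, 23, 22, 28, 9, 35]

12.5742

Step 1: Compute the mean: 28.125
Step 2: Sum of squared deviations from the mean: 1264.875
Step 3: Population variance = 1264.875 / 8 = 158.1094
Step 4: Standard deviation = sqrt(158.1094) = 12.5742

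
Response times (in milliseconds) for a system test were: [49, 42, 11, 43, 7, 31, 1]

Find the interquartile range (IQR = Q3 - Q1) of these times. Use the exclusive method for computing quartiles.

36

Step 1: Sort the data: [1, 7, 11, 31, 42, 43, 49]
Step 2: n = 7
Step 3: Using the exclusive quartile method:
  Q1 = 7
  Q2 (median) = 31
  Q3 = 43
  IQR = Q3 - Q1 = 43 - 7 = 36
Step 4: IQR = 36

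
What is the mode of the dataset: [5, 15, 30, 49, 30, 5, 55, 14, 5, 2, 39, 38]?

5

Step 1: Count the frequency of each value:
  2: appears 1 time(s)
  5: appears 3 time(s)
  14: appears 1 time(s)
  15: appears 1 time(s)
  30: appears 2 time(s)
  38: appears 1 time(s)
  39: appears 1 time(s)
  49: appears 1 time(s)
  55: appears 1 time(s)
Step 2: The value 5 appears most frequently (3 times).
Step 3: Mode = 5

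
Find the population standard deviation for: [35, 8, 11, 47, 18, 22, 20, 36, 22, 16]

11.578

Step 1: Compute the mean: 23.5
Step 2: Sum of squared deviations from the mean: 1340.5
Step 3: Population variance = 1340.5 / 10 = 134.05
Step 4: Standard deviation = sqrt(134.05) = 11.578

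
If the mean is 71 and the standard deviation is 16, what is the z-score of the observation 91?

1.25

Step 1: Recall the z-score formula: z = (x - mu) / sigma
Step 2: Substitute values: z = (91 - 71) / 16
Step 3: z = 20 / 16 = 1.25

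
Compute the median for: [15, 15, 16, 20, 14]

15

Step 1: Sort the data in ascending order: [14, 15, 15, 16, 20]
Step 2: The number of values is n = 5.
Step 3: Since n is odd, the median is the middle value at position 3: 15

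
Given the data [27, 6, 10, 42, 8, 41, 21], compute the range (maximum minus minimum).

36

Step 1: Identify the maximum value: max = 42
Step 2: Identify the minimum value: min = 6
Step 3: Range = max - min = 42 - 6 = 36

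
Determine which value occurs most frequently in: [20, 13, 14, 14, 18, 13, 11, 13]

13

Step 1: Count the frequency of each value:
  11: appears 1 time(s)
  13: appears 3 time(s)
  14: appears 2 time(s)
  18: appears 1 time(s)
  20: appears 1 time(s)
Step 2: The value 13 appears most frequently (3 times).
Step 3: Mode = 13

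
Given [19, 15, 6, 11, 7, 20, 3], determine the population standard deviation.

6.1379

Step 1: Compute the mean: 11.5714
Step 2: Sum of squared deviations from the mean: 263.7143
Step 3: Population variance = 263.7143 / 7 = 37.6735
Step 4: Standard deviation = sqrt(37.6735) = 6.1379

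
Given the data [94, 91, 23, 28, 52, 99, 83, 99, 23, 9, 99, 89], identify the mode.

99

Step 1: Count the frequency of each value:
  9: appears 1 time(s)
  23: appears 2 time(s)
  28: appears 1 time(s)
  52: appears 1 time(s)
  83: appears 1 time(s)
  89: appears 1 time(s)
  91: appears 1 time(s)
  94: appears 1 time(s)
  99: appears 3 time(s)
Step 2: The value 99 appears most frequently (3 times).
Step 3: Mode = 99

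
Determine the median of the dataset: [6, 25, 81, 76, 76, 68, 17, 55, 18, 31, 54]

54

Step 1: Sort the data in ascending order: [6, 17, 18, 25, 31, 54, 55, 68, 76, 76, 81]
Step 2: The number of values is n = 11.
Step 3: Since n is odd, the median is the middle value at position 6: 54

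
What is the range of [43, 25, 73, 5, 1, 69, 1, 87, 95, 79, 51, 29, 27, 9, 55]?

94

Step 1: Identify the maximum value: max = 95
Step 2: Identify the minimum value: min = 1
Step 3: Range = max - min = 95 - 1 = 94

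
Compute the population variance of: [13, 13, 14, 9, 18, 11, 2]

21.3878

Step 1: Compute the mean: (13 + 13 + 14 + 9 + 18 + 11 + 2) / 7 = 11.4286
Step 2: Compute squared deviations from the mean:
  (13 - 11.4286)^2 = 2.4694
  (13 - 11.4286)^2 = 2.4694
  (14 - 11.4286)^2 = 6.6122
  (9 - 11.4286)^2 = 5.898
  (18 - 11.4286)^2 = 43.1837
  (11 - 11.4286)^2 = 0.1837
  (2 - 11.4286)^2 = 88.898
Step 3: Sum of squared deviations = 149.7143
Step 4: Population variance = 149.7143 / 7 = 21.3878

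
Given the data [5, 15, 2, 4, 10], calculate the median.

5

Step 1: Sort the data in ascending order: [2, 4, 5, 10, 15]
Step 2: The number of values is n = 5.
Step 3: Since n is odd, the median is the middle value at position 3: 5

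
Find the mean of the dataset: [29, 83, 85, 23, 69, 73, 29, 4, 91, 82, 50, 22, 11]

50.0769

Step 1: Sum all values: 29 + 83 + 85 + 23 + 69 + 73 + 29 + 4 + 91 + 82 + 50 + 22 + 11 = 651
Step 2: Count the number of values: n = 13
Step 3: Mean = sum / n = 651 / 13 = 50.0769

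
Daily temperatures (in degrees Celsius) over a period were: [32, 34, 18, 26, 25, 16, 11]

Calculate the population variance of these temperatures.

61.8367

Step 1: Compute the mean: (32 + 34 + 18 + 26 + 25 + 16 + 11) / 7 = 23.1429
Step 2: Compute squared deviations from the mean:
  (32 - 23.1429)^2 = 78.449
  (34 - 23.1429)^2 = 117.8776
  (18 - 23.1429)^2 = 26.449
  (26 - 23.1429)^2 = 8.1633
  (25 - 23.1429)^2 = 3.449
  (16 - 23.1429)^2 = 51.0204
  (11 - 23.1429)^2 = 147.449
Step 3: Sum of squared deviations = 432.8571
Step 4: Population variance = 432.8571 / 7 = 61.8367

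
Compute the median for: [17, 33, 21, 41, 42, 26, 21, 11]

23.5

Step 1: Sort the data in ascending order: [11, 17, 21, 21, 26, 33, 41, 42]
Step 2: The number of values is n = 8.
Step 3: Since n is even, the median is the average of positions 4 and 5:
  Median = (21 + 26) / 2 = 23.5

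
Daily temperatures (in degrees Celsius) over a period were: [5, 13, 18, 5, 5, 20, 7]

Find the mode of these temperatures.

5

Step 1: Count the frequency of each value:
  5: appears 3 time(s)
  7: appears 1 time(s)
  13: appears 1 time(s)
  18: appears 1 time(s)
  20: appears 1 time(s)
Step 2: The value 5 appears most frequently (3 times).
Step 3: Mode = 5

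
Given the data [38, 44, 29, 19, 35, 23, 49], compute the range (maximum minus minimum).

30

Step 1: Identify the maximum value: max = 49
Step 2: Identify the minimum value: min = 19
Step 3: Range = max - min = 49 - 19 = 30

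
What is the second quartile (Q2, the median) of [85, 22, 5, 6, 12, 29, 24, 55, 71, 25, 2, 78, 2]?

24

Step 1: Sort the data: [2, 2, 5, 6, 12, 22, 24, 25, 29, 55, 71, 78, 85]
Step 2: n = 13
Step 3: Q2 is the median. Since n is odd, it is the middle value at position 7: 24
Step 4: Q2 = 24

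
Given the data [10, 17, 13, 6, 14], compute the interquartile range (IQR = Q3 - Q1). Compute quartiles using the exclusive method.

7.5

Step 1: Sort the data: [6, 10, 13, 14, 17]
Step 2: n = 5
Step 3: Using the exclusive quartile method:
  Q1 = 8
  Q2 (median) = 13
  Q3 = 15.5
  IQR = Q3 - Q1 = 15.5 - 8 = 7.5
Step 4: IQR = 7.5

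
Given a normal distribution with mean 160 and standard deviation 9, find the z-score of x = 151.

-1

Step 1: Recall the z-score formula: z = (x - mu) / sigma
Step 2: Substitute values: z = (151 - 160) / 9
Step 3: z = -9 / 9 = -1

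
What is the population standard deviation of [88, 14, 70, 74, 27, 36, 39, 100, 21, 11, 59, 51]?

28.1331

Step 1: Compute the mean: 49.1667
Step 2: Sum of squared deviations from the mean: 9497.6667
Step 3: Population variance = 9497.6667 / 12 = 791.4722
Step 4: Standard deviation = sqrt(791.4722) = 28.1331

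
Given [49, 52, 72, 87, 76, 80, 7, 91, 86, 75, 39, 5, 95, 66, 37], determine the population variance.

774.7822

Step 1: Compute the mean: (49 + 52 + 72 + 87 + 76 + 80 + 7 + 91 + 86 + 75 + 39 + 5 + 95 + 66 + 37) / 15 = 61.1333
Step 2: Compute squared deviations from the mean:
  (49 - 61.1333)^2 = 147.2178
  (52 - 61.1333)^2 = 83.4178
  (72 - 61.1333)^2 = 118.0844
  (87 - 61.1333)^2 = 669.0844
  (76 - 61.1333)^2 = 221.0178
  (80 - 61.1333)^2 = 355.9511
  (7 - 61.1333)^2 = 2930.4178
  (91 - 61.1333)^2 = 892.0178
  (86 - 61.1333)^2 = 618.3511
  (75 - 61.1333)^2 = 192.2844
  (39 - 61.1333)^2 = 489.8844
  (5 - 61.1333)^2 = 3150.9511
  (95 - 61.1333)^2 = 1146.9511
  (66 - 61.1333)^2 = 23.6844
  (37 - 61.1333)^2 = 582.4178
Step 3: Sum of squared deviations = 11621.7333
Step 4: Population variance = 11621.7333 / 15 = 774.7822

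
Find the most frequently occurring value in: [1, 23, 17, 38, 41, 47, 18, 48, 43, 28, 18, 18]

18

Step 1: Count the frequency of each value:
  1: appears 1 time(s)
  17: appears 1 time(s)
  18: appears 3 time(s)
  23: appears 1 time(s)
  28: appears 1 time(s)
  38: appears 1 time(s)
  41: appears 1 time(s)
  43: appears 1 time(s)
  47: appears 1 time(s)
  48: appears 1 time(s)
Step 2: The value 18 appears most frequently (3 times).
Step 3: Mode = 18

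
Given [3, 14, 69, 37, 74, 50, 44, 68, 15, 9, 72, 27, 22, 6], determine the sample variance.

694.7253

Step 1: Compute the mean: (3 + 14 + 69 + 37 + 74 + 50 + 44 + 68 + 15 + 9 + 72 + 27 + 22 + 6) / 14 = 36.4286
Step 2: Compute squared deviations from the mean:
  (3 - 36.4286)^2 = 1117.4694
  (14 - 36.4286)^2 = 503.0408
  (69 - 36.4286)^2 = 1060.898
  (37 - 36.4286)^2 = 0.3265
  (74 - 36.4286)^2 = 1411.6122
  (50 - 36.4286)^2 = 184.1837
  (44 - 36.4286)^2 = 57.3265
  (68 - 36.4286)^2 = 996.7551
  (15 - 36.4286)^2 = 459.1837
  (9 - 36.4286)^2 = 752.3265
  (72 - 36.4286)^2 = 1265.3265
  (27 - 36.4286)^2 = 88.898
  (22 - 36.4286)^2 = 208.1837
  (6 - 36.4286)^2 = 925.898
Step 3: Sum of squared deviations = 9031.4286
Step 4: Sample variance = 9031.4286 / 13 = 694.7253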